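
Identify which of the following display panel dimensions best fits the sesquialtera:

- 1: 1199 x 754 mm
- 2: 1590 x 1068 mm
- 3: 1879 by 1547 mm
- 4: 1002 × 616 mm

Target 3:2 ≈ 1.500.
1: 1.590 (Δ0.090)  2: 1.489 (Δ0.011)  3: 1.215 (Δ0.285)  4: 1.627 (Δ0.127)

2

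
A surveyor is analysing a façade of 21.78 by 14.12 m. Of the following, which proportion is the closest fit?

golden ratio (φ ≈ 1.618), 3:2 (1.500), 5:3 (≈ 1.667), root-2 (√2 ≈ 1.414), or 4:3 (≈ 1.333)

21.78/14.12 ≈ 1.542. Nearest candidates are 3:2 (1.500, off by 0.042) and golden ratio (1.618, off by 0.076).

3:2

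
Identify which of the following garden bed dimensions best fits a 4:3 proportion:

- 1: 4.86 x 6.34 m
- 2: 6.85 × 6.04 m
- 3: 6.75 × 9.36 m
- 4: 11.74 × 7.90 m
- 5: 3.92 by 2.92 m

Target 4:3 ≈ 1.333.
1: 1.305 (Δ0.028)  2: 1.134 (Δ0.199)  3: 1.387 (Δ0.054)  4: 1.486 (Δ0.153)  5: 1.342 (Δ0.009)

5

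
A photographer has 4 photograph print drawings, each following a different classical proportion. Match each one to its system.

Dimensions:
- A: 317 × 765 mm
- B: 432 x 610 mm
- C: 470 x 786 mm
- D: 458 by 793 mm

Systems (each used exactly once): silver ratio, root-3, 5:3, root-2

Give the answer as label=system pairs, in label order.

A = 765/317 ≈ 2.413 → silver ratio (2.414)
B = 610/432 ≈ 1.412 → root-2 (1.414)
C = 786/470 ≈ 1.672 → 5:3 (1.667)
D = 793/458 ≈ 1.731 → root-3 (1.732)

A=silver ratio, B=root-2, C=5:3, D=root-3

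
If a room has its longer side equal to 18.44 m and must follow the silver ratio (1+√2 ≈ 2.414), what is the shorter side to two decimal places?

silver ratio ≈ 2.41421.
Shorter side = 18.44 ÷ 2.41421 ≈ 7.6381 → 7.64 m.

7.64 m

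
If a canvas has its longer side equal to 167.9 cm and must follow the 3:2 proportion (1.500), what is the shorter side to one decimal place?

3:2 = 1.50000.
Shorter side = 167.9 ÷ 1.50000 ≈ 111.933 → 111.9 cm.

111.9 cm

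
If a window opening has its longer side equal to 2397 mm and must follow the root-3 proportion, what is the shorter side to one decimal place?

root-3 ≈ 1.73205.
Shorter side = 2397 ÷ 1.73205 ≈ 1383.909 → 1383.9 mm.

1383.9 mm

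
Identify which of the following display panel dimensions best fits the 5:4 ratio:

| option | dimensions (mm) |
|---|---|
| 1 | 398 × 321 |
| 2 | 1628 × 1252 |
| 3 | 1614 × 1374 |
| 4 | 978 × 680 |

1

Target 5:4 ≈ 1.250.
1: 1.240 (Δ0.010)  2: 1.300 (Δ0.050)  3: 1.175 (Δ0.075)  4: 1.438 (Δ0.188)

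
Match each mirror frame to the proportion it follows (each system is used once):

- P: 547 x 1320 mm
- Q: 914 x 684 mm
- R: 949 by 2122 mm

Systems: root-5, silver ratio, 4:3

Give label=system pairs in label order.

Ratios: P ≈ 2.413; Q ≈ 1.336; R ≈ 2.236.
Targets: root-5 ≈ 2.236; silver ratio ≈ 2.414; 4:3 ≈ 1.333.

P=silver ratio, Q=4:3, R=root-5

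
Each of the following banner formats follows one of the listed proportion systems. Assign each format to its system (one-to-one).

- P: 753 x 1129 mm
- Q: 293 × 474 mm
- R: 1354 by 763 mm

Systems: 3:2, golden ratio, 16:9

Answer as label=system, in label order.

Ratios: P ≈ 1.499; Q ≈ 1.618; R ≈ 1.775.
Targets: 3:2 ≈ 1.500; golden ratio ≈ 1.618; 16:9 ≈ 1.778.

P=3:2, Q=golden ratio, R=16:9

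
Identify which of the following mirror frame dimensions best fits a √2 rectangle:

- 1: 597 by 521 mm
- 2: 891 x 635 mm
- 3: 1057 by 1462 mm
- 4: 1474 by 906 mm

2

Ratios (long/short): 1 ≈ 1.146; 2 ≈ 1.403; 3 ≈ 1.383; 4 ≈ 1.627.
root-2 ≈ 1.414; option 2 is nearest (Δ 0.011).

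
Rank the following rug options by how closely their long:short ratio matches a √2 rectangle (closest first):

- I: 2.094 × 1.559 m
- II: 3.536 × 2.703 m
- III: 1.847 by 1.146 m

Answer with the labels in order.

Ratios: I = 2.094 / 1.559 ≈ 1.343; II = 3.536 / 2.703 ≈ 1.308; III = 1.847 / 1.146 ≈ 1.612.
|Δ from 1.414|: I 0.071; II 0.106; III 0.198.

I, II, III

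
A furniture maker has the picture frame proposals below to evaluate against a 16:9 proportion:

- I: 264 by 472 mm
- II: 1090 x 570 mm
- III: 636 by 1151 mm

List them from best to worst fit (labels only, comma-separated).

I: 472/264 ≈ 1.788 → |1.788 − 1.778| = 0.010
II: 1090/570 ≈ 1.912 → |1.912 − 1.778| = 0.134
III: 1151/636 ≈ 1.810 → |1.810 − 1.778| = 0.032

I, III, II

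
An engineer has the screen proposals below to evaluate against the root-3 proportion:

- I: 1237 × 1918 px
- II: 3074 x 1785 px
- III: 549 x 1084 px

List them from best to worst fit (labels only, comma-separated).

II, I, III

Ratios: I = 1918 / 1237 ≈ 1.551; II = 3074 / 1785 ≈ 1.722; III = 1084 / 549 ≈ 1.974.
|Δ from 1.732|: I 0.181; II 0.010; III 0.242.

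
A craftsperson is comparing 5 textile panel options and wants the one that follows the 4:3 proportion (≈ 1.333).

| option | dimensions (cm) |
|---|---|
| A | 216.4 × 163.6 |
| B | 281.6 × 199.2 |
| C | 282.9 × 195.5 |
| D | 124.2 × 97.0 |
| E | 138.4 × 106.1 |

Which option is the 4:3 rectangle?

A

Ratios (long/short): A ≈ 1.323; B ≈ 1.414; C ≈ 1.447; D ≈ 1.280; E ≈ 1.304.
4:3 ≈ 1.333; option A is nearest (Δ 0.010).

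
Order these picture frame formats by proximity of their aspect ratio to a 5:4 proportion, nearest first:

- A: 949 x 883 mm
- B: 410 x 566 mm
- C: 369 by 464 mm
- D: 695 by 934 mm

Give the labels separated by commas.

C, D, B, A

Ratios: A = 949 / 883 ≈ 1.075; B = 566 / 410 ≈ 1.380; C = 464 / 369 ≈ 1.257; D = 934 / 695 ≈ 1.344.
|Δ from 1.250|: A 0.175; B 0.130; C 0.007; D 0.094.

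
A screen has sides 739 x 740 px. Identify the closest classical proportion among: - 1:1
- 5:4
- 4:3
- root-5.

740/739 ≈ 1.001. Nearest candidates are 1:1 (1.000, off by 0.001) and 5:4 (1.250, off by 0.249).

1:1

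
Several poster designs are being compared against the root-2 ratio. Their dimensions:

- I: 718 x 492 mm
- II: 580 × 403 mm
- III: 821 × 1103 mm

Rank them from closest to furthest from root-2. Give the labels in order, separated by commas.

Ratios: I = 718 / 492 ≈ 1.459; II = 580 / 403 ≈ 1.439; III = 1103 / 821 ≈ 1.343.
|Δ from 1.414|: I 0.045; II 0.025; III 0.071.

II, I, III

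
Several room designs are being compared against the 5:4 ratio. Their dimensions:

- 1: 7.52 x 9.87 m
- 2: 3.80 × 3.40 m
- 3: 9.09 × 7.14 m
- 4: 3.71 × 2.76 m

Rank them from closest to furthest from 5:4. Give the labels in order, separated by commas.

3, 1, 4, 2

1: 9.87/7.52 ≈ 1.312 → |1.312 − 1.250| = 0.062
2: 3.80/3.40 ≈ 1.118 → |1.118 − 1.250| = 0.132
3: 9.09/7.14 ≈ 1.273 → |1.273 − 1.250| = 0.023
4: 3.71/2.76 ≈ 1.344 → |1.344 − 1.250| = 0.094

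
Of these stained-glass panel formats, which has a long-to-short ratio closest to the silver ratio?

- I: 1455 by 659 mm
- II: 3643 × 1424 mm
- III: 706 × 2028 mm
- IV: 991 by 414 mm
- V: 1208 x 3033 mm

IV

Target silver ratio ≈ 2.414.
I: 2.208 (Δ0.206)  II: 2.558 (Δ0.144)  III: 2.873 (Δ0.459)  IV: 2.394 (Δ0.020)  V: 2.511 (Δ0.097)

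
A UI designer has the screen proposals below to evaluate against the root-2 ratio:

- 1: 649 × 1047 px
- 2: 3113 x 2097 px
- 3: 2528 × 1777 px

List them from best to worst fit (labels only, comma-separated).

Ratios: 1 = 1047 / 649 ≈ 1.613; 2 = 3113 / 2097 ≈ 1.485; 3 = 2528 / 1777 ≈ 1.423.
|Δ from 1.414|: 1 0.199; 2 0.071; 3 0.009.

3, 2, 1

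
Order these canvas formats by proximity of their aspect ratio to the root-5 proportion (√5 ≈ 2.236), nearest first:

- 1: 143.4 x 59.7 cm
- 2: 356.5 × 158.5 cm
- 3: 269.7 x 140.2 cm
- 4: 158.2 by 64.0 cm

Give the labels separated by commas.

2, 1, 4, 3

1: 143.4/59.7 ≈ 2.402 → |2.402 − 2.236| = 0.166
2: 356.5/158.5 ≈ 2.249 → |2.249 − 2.236| = 0.013
3: 269.7/140.2 ≈ 1.924 → |1.924 − 2.236| = 0.312
4: 158.2/64.0 ≈ 2.472 → |2.472 − 2.236| = 0.236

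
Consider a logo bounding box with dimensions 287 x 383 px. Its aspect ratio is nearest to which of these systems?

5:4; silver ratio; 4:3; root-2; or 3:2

Ratio = 383 / 287 ≈ 1.334.
Distances: 5:4 1.250 (Δ 0.084); silver ratio 2.414 (Δ 1.080); 4:3 1.333 (Δ 0.001); root-2 1.414 (Δ 0.080); 3:2 1.500 (Δ 0.166).

4:3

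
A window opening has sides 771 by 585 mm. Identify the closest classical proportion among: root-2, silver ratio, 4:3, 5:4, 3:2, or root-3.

Ratio = 771 / 585 ≈ 1.318.
Distances: root-2 1.414 (Δ 0.096); silver ratio 2.414 (Δ 1.096); 4:3 1.333 (Δ 0.015); 5:4 1.250 (Δ 0.068); 3:2 1.500 (Δ 0.182); root-3 1.732 (Δ 0.414).

4:3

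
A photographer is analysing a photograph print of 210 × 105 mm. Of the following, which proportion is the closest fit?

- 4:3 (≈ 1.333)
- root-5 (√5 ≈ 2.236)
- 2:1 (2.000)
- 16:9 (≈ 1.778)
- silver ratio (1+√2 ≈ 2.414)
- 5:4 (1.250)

2:1

210/105 ≈ 2.000. Nearest candidates are 2:1 (2.000, off by 0.000) and 16:9 (1.778, off by 0.222).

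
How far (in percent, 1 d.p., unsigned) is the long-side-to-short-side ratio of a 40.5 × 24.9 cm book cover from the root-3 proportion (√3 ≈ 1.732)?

Ratio = 40.5 / 24.9 ≈ 1.6265.
Ideal root-3 ≈ 1.7321. |1.6265 − 1.7321| / 1.7321 ≈ 6.10% → 6.1%.

6.1%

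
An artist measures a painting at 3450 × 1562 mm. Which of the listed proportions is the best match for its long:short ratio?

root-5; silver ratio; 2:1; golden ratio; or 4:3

root-5

3450/1562 ≈ 2.209. Nearest candidates are root-5 (2.236, off by 0.027) and silver ratio (2.414, off by 0.205).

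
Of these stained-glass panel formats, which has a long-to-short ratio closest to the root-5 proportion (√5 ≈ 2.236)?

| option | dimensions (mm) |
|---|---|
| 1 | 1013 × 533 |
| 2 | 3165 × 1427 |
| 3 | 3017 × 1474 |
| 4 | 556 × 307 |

2

Ratios (long/short): 1 ≈ 1.901; 2 ≈ 2.218; 3 ≈ 2.047; 4 ≈ 1.811.
root-5 ≈ 2.236; option 2 is nearest (Δ 0.018).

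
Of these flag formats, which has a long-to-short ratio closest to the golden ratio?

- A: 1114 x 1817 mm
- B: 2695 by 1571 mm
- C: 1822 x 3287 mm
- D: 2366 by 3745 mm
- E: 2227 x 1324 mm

A

Target golden ratio ≈ 1.618.
A: 1.631 (Δ0.013)  B: 1.715 (Δ0.097)  C: 1.804 (Δ0.186)  D: 1.583 (Δ0.035)  E: 1.682 (Δ0.064)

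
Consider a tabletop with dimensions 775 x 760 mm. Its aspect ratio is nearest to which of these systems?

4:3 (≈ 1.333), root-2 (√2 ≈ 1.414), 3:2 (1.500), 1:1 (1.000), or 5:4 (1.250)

775/760 ≈ 1.020. Nearest candidates are 1:1 (1.000, off by 0.020) and 5:4 (1.250, off by 0.230).

1:1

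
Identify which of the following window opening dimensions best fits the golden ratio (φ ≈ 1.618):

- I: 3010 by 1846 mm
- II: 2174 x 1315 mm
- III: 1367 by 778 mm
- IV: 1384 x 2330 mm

Target golden ratio ≈ 1.618.
I: 1.631 (Δ0.013)  II: 1.653 (Δ0.035)  III: 1.757 (Δ0.139)  IV: 1.684 (Δ0.066)

I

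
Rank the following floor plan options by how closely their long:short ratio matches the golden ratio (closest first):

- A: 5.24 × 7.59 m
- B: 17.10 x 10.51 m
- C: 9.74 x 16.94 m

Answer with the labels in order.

B, C, A

Ratios: A = 7.59 / 5.24 ≈ 1.448; B = 17.10 / 10.51 ≈ 1.627; C = 16.94 / 9.74 ≈ 1.739.
|Δ from 1.618|: A 0.170; B 0.009; C 0.121.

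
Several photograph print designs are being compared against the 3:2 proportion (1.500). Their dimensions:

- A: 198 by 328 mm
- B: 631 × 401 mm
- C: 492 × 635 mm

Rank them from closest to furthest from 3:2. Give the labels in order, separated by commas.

B, A, C

A: 328/198 ≈ 1.657 → |1.657 − 1.500| = 0.157
B: 631/401 ≈ 1.574 → |1.574 − 1.500| = 0.074
C: 635/492 ≈ 1.291 → |1.291 − 1.500| = 0.209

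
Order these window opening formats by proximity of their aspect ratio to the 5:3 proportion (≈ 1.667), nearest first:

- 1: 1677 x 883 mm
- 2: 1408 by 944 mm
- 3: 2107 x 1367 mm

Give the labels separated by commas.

1: 1677/883 ≈ 1.899 → |1.899 − 1.667| = 0.232
2: 1408/944 ≈ 1.492 → |1.492 − 1.667| = 0.175
3: 2107/1367 ≈ 1.541 → |1.541 − 1.667| = 0.126

3, 2, 1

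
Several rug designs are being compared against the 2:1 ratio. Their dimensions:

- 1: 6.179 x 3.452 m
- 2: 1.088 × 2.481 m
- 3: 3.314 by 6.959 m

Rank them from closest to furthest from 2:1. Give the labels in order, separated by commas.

3, 1, 2

1: 6.179/3.452 ≈ 1.790 → |1.790 − 2.000| = 0.210
2: 2.481/1.088 ≈ 2.280 → |2.280 − 2.000| = 0.280
3: 6.959/3.314 ≈ 2.100 → |2.100 − 2.000| = 0.100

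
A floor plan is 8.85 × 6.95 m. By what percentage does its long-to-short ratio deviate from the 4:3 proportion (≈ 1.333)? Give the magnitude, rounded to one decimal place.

Ratio = 8.85 / 6.95 ≈ 1.2734.
Ideal 4:3 ≈ 1.3333. |1.2734 − 1.3333| / 1.3333 ≈ 4.49% → 4.5%.

4.5%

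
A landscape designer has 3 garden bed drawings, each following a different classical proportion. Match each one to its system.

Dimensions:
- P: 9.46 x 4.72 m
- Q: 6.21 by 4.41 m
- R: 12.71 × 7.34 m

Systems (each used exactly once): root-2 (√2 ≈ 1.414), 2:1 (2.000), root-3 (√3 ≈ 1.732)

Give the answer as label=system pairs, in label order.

P=2:1, Q=root-2, R=root-3

P = 9.46/4.72 ≈ 2.004 → 2:1 (2.000)
Q = 6.21/4.41 ≈ 1.408 → root-2 (1.414)
R = 12.71/7.34 ≈ 1.732 → root-3 (1.732)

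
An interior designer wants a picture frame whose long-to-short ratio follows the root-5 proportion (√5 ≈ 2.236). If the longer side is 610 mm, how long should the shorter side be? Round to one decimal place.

272.8 mm

root-5 ≈ 2.23607.
Shorter side = 610 ÷ 2.23607 ≈ 272.800 → 272.8 mm.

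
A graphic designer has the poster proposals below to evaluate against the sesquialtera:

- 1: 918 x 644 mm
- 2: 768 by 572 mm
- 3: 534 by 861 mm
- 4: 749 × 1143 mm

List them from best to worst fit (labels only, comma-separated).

4, 1, 3, 2

1: 918/644 ≈ 1.425 → |1.425 − 1.500| = 0.075
2: 768/572 ≈ 1.343 → |1.343 − 1.500| = 0.157
3: 861/534 ≈ 1.612 → |1.612 − 1.500| = 0.112
4: 1143/749 ≈ 1.526 → |1.526 − 1.500| = 0.026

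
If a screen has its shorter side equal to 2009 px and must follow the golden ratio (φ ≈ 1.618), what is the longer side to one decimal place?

golden ratio ≈ 1.61803.
Longer side = 2009 × 1.61803 ≈ 3250.622 → 3250.6 px.

3250.6 px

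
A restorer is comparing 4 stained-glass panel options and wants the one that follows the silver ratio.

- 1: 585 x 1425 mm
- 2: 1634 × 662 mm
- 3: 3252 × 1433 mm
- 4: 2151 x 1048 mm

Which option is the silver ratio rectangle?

1

Ratios (long/short): 1 ≈ 2.436; 2 ≈ 2.468; 3 ≈ 2.269; 4 ≈ 2.052.
silver ratio ≈ 2.414; option 1 is nearest (Δ 0.022).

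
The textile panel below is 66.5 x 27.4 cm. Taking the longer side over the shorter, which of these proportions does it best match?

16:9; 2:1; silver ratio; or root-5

silver ratio

66.5/27.4 ≈ 2.427. Nearest candidates are silver ratio (2.414, off by 0.013) and root-5 (2.236, off by 0.191).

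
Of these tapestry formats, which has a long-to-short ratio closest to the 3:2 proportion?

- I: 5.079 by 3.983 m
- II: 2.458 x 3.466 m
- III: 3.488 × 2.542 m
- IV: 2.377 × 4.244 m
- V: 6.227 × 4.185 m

V

Target 3:2 ≈ 1.500.
I: 1.275 (Δ0.225)  II: 1.410 (Δ0.090)  III: 1.372 (Δ0.128)  IV: 1.785 (Δ0.285)  V: 1.488 (Δ0.012)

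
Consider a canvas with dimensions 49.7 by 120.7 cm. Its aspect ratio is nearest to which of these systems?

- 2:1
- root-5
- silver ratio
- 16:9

Ratio = 120.7 / 49.7 ≈ 2.429.
Distances: 2:1 2.000 (Δ 0.429); root-5 2.236 (Δ 0.193); silver ratio 2.414 (Δ 0.015); 16:9 1.778 (Δ 0.651).

silver ratio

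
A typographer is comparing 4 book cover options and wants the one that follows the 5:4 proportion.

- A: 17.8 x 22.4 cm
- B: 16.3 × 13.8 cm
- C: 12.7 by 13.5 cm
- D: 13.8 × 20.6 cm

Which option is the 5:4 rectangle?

A

Target 5:4 ≈ 1.250.
A: 1.258 (Δ0.008)  B: 1.181 (Δ0.069)  C: 1.063 (Δ0.187)  D: 1.493 (Δ0.243)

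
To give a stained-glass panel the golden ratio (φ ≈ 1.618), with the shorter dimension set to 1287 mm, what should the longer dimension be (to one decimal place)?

2082.4 mm

golden ratio ≈ 1.61803.
Longer side = 1287 × 1.61803 ≈ 2082.405 → 2082.4 mm.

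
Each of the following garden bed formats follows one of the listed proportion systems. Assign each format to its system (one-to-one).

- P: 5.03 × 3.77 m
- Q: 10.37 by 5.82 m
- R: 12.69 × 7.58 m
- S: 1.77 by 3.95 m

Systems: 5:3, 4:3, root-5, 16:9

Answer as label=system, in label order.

P = 5.03/3.77 ≈ 1.334 → 4:3 (1.333)
Q = 10.37/5.82 ≈ 1.782 → 16:9 (1.778)
R = 12.69/7.58 ≈ 1.674 → 5:3 (1.667)
S = 3.95/1.77 ≈ 2.232 → root-5 (2.236)

P=4:3, Q=16:9, R=5:3, S=root-5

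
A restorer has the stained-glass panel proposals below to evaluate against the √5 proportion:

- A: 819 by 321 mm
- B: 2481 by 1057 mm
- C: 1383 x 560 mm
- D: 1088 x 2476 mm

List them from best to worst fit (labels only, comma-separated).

D, B, C, A

Ratios: A = 819 / 321 ≈ 2.551; B = 2481 / 1057 ≈ 2.347; C = 1383 / 560 ≈ 2.470; D = 2476 / 1088 ≈ 2.276.
|Δ from 2.236|: A 0.315; B 0.111; C 0.234; D 0.040.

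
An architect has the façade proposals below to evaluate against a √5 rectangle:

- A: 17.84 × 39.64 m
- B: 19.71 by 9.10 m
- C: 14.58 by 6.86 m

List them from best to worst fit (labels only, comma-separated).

A: 39.64/17.84 ≈ 2.222 → |2.222 − 2.236| = 0.014
B: 19.71/9.10 ≈ 2.166 → |2.166 − 2.236| = 0.070
C: 14.58/6.86 ≈ 2.125 → |2.125 − 2.236| = 0.111

A, B, C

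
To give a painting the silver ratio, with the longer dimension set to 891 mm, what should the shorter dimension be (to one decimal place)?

silver ratio ≈ 2.41421.
Shorter side = 891 ÷ 2.41421 ≈ 369.065 → 369.1 mm.

369.1 mm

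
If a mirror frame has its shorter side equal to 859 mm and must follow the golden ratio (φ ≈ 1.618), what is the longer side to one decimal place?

golden ratio ≈ 1.61803.
Longer side = 859 × 1.61803 ≈ 1389.888 → 1389.9 mm.

1389.9 mm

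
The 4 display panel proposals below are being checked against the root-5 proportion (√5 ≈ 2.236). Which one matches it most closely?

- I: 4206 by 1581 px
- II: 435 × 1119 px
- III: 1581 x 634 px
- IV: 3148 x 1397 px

Ratios (long/short): I ≈ 2.660; II ≈ 2.572; III ≈ 2.494; IV ≈ 2.253.
root-5 ≈ 2.236; option IV is nearest (Δ 0.017).

IV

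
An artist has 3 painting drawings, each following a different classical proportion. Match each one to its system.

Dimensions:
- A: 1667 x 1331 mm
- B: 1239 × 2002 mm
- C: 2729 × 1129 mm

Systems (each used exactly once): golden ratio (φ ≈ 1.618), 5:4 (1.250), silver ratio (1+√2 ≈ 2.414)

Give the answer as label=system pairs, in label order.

A=5:4, B=golden ratio, C=silver ratio

Ratios: A ≈ 1.252; B ≈ 1.616; C ≈ 2.417.
Targets: golden ratio ≈ 1.618; 5:4 ≈ 1.250; silver ratio ≈ 2.414.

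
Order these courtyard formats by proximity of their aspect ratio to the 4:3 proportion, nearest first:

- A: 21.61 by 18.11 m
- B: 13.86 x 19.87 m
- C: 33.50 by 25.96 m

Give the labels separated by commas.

C, B, A

A: 21.61/18.11 ≈ 1.193 → |1.193 − 1.333| = 0.140
B: 19.87/13.86 ≈ 1.434 → |1.434 − 1.333| = 0.101
C: 33.50/25.96 ≈ 1.290 → |1.290 − 1.333| = 0.043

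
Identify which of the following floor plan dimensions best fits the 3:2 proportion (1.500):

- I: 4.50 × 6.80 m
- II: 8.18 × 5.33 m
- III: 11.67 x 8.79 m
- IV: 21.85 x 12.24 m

Target 3:2 ≈ 1.500.
I: 1.511 (Δ0.011)  II: 1.535 (Δ0.035)  III: 1.328 (Δ0.172)  IV: 1.785 (Δ0.285)

I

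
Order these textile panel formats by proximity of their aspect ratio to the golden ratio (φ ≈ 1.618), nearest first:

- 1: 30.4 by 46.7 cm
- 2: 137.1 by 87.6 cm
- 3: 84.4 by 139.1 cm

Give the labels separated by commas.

3, 2, 1

1: 46.7/30.4 ≈ 1.536 → |1.536 − 1.618| = 0.082
2: 137.1/87.6 ≈ 1.565 → |1.565 − 1.618| = 0.053
3: 139.1/84.4 ≈ 1.648 → |1.648 − 1.618| = 0.030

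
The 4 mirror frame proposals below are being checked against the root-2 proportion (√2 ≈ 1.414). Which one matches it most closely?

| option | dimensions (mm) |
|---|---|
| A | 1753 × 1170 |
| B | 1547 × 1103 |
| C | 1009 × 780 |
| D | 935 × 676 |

B

Target root-2 ≈ 1.414.
A: 1.498 (Δ0.084)  B: 1.403 (Δ0.011)  C: 1.294 (Δ0.120)  D: 1.383 (Δ0.031)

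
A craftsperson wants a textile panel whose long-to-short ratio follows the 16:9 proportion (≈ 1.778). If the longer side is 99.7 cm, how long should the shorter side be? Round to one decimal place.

56.1 cm

16:9 ≈ 1.77778.
Shorter side = 99.7 ÷ 1.77778 ≈ 56.081 → 56.1 cm.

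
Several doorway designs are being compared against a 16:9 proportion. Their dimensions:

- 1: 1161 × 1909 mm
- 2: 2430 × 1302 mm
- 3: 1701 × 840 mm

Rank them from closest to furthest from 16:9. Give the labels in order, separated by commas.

2, 1, 3

Ratios: 1 = 1909 / 1161 ≈ 1.644; 2 = 2430 / 1302 ≈ 1.866; 3 = 1701 / 840 ≈ 2.025.
|Δ from 1.778|: 1 0.134; 2 0.088; 3 0.247.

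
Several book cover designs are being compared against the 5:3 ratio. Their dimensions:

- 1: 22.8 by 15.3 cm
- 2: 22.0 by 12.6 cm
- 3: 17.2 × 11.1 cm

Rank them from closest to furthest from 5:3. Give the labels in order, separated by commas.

2, 3, 1

1: 22.8/15.3 ≈ 1.490 → |1.490 − 1.667| = 0.177
2: 22.0/12.6 ≈ 1.746 → |1.746 − 1.667| = 0.079
3: 17.2/11.1 ≈ 1.550 → |1.550 − 1.667| = 0.117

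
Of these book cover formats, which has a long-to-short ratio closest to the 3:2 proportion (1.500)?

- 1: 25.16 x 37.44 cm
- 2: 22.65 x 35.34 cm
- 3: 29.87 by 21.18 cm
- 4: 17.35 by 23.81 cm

1

Target 3:2 ≈ 1.500.
1: 1.488 (Δ0.012)  2: 1.560 (Δ0.060)  3: 1.410 (Δ0.090)  4: 1.372 (Δ0.128)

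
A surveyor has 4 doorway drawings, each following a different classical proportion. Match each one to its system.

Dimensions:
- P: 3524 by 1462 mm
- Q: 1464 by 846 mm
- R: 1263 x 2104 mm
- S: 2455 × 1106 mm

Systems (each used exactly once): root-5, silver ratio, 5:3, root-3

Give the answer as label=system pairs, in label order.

P = 3524/1462 ≈ 2.410 → silver ratio (2.414)
Q = 1464/846 ≈ 1.730 → root-3 (1.732)
R = 2104/1263 ≈ 1.666 → 5:3 (1.667)
S = 2455/1106 ≈ 2.220 → root-5 (2.236)

P=silver ratio, Q=root-3, R=5:3, S=root-5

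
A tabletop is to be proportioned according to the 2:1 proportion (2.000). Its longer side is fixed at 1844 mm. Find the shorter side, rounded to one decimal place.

2:1 = 2.00000.
Shorter side = 1844 ÷ 2.00000 ≈ 922.000 → 922.0 mm.

922.0 mm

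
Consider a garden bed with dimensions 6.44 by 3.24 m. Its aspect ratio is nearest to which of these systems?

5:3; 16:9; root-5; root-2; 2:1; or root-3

6.44/3.24 ≈ 1.988. Nearest candidates are 2:1 (2.000, off by 0.012) and 16:9 (1.778, off by 0.210).

2:1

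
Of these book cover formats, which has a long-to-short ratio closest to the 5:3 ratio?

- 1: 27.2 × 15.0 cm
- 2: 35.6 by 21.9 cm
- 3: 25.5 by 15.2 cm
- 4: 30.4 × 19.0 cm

3

Target 5:3 ≈ 1.667.
1: 1.813 (Δ0.146)  2: 1.626 (Δ0.041)  3: 1.678 (Δ0.011)  4: 1.600 (Δ0.067)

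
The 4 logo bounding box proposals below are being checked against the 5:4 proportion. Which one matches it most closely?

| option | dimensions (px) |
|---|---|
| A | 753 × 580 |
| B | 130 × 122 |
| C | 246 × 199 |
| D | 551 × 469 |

Target 5:4 ≈ 1.250.
A: 1.298 (Δ0.048)  B: 1.066 (Δ0.184)  C: 1.236 (Δ0.014)  D: 1.175 (Δ0.075)

C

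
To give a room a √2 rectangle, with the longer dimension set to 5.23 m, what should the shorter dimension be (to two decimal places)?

3.70 m

root-2 ≈ 1.41421.
Shorter side = 5.23 ÷ 1.41421 ≈ 3.6982 → 3.70 m.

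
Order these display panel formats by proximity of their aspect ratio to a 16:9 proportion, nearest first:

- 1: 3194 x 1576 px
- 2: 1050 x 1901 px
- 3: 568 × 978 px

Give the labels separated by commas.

Ratios: 1 = 3194 / 1576 ≈ 2.027; 2 = 1901 / 1050 ≈ 1.810; 3 = 978 / 568 ≈ 1.722.
|Δ from 1.778|: 1 0.249; 2 0.032; 3 0.056.

2, 3, 1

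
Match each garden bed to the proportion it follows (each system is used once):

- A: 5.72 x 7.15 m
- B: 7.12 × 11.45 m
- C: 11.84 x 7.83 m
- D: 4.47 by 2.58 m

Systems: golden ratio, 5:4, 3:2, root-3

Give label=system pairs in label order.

Ratios: A ≈ 1.250; B ≈ 1.608; C ≈ 1.512; D ≈ 1.733.
Targets: golden ratio ≈ 1.618; 5:4 ≈ 1.250; 3:2 ≈ 1.500; root-3 ≈ 1.732.

A=5:4, B=golden ratio, C=3:2, D=root-3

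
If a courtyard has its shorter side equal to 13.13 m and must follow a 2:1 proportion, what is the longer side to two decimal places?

26.26 m

2:1 = 2.00000.
Longer side = 13.13 × 2.00000 ≈ 26.2600 → 26.26 m.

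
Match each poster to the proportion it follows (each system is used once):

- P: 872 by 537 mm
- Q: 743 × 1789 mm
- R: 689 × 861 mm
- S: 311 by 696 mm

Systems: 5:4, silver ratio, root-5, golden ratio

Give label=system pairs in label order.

P=golden ratio, Q=silver ratio, R=5:4, S=root-5

P = 872/537 ≈ 1.624 → golden ratio (1.618)
Q = 1789/743 ≈ 2.408 → silver ratio (2.414)
R = 861/689 ≈ 1.250 → 5:4 (1.250)
S = 696/311 ≈ 2.238 → root-5 (2.236)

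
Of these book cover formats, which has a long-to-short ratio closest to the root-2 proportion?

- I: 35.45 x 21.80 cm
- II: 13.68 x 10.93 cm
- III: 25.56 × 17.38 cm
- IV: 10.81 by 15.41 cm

Target root-2 ≈ 1.414.
I: 1.626 (Δ0.212)  II: 1.252 (Δ0.162)  III: 1.471 (Δ0.057)  IV: 1.426 (Δ0.012)

IV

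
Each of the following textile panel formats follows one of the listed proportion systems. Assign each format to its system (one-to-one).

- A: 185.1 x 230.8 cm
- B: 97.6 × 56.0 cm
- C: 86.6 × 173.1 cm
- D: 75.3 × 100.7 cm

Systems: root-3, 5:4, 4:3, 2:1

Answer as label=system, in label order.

A=5:4, B=root-3, C=2:1, D=4:3

A = 230.8/185.1 ≈ 1.247 → 5:4 (1.250)
B = 97.6/56.0 ≈ 1.743 → root-3 (1.732)
C = 173.1/86.6 ≈ 1.999 → 2:1 (2.000)
D = 100.7/75.3 ≈ 1.337 → 4:3 (1.333)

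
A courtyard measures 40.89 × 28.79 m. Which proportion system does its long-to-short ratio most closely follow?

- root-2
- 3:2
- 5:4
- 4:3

root-2

Ratio = 40.89 / 28.79 ≈ 1.420.
Distances: root-2 1.414 (Δ 0.006); 3:2 1.500 (Δ 0.080); 5:4 1.250 (Δ 0.170); 4:3 1.333 (Δ 0.087).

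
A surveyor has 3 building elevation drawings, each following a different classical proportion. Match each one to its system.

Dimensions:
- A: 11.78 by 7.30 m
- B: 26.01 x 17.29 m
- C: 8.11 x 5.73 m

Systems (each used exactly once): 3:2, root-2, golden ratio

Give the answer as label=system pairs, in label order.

A=golden ratio, B=3:2, C=root-2

Ratios: A ≈ 1.614; B ≈ 1.504; C ≈ 1.415.
Targets: 3:2 ≈ 1.500; root-2 ≈ 1.414; golden ratio ≈ 1.618.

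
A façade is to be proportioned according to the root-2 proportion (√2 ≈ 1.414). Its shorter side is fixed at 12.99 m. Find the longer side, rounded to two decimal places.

18.37 m

root-2 ≈ 1.41421.
Longer side = 12.99 × 1.41421 ≈ 18.3706 → 18.37 m.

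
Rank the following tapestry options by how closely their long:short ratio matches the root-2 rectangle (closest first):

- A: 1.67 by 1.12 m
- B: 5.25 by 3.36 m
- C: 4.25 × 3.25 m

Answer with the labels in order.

A, C, B

Ratios: A = 1.67 / 1.12 ≈ 1.491; B = 5.25 / 3.36 ≈ 1.562; C = 4.25 / 3.25 ≈ 1.308.
|Δ from 1.414|: A 0.077; B 0.148; C 0.106.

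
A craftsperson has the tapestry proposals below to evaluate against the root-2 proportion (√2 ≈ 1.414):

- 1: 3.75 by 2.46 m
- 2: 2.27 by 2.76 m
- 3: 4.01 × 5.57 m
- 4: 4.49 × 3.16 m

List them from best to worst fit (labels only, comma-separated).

1: 3.75/2.46 ≈ 1.524 → |1.524 − 1.414| = 0.110
2: 2.76/2.27 ≈ 1.216 → |1.216 − 1.414| = 0.198
3: 5.57/4.01 ≈ 1.389 → |1.389 − 1.414| = 0.025
4: 4.49/3.16 ≈ 1.421 → |1.421 − 1.414| = 0.007

4, 3, 1, 2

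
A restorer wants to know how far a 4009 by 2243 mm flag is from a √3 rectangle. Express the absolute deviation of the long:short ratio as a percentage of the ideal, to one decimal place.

3.2%

Ratio = 4009 / 2243 ≈ 1.7873.
Ideal root-3 ≈ 1.7321. |1.7873 − 1.7321| / 1.7321 ≈ 3.19% → 3.2%.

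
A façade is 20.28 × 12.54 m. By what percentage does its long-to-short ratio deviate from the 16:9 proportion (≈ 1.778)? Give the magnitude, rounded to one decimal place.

Ratio = 20.28 / 12.54 ≈ 1.6172.
Ideal 16:9 ≈ 1.7778. |1.6172 − 1.7778| / 1.7778 ≈ 9.03% → 9.0%.

9.0%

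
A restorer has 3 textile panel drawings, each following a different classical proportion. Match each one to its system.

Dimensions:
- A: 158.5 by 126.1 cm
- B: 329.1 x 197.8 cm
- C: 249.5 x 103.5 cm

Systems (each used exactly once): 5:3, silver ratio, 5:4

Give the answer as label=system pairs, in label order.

A=5:4, B=5:3, C=silver ratio

A = 158.5/126.1 ≈ 1.257 → 5:4 (1.250)
B = 329.1/197.8 ≈ 1.664 → 5:3 (1.667)
C = 249.5/103.5 ≈ 2.411 → silver ratio (2.414)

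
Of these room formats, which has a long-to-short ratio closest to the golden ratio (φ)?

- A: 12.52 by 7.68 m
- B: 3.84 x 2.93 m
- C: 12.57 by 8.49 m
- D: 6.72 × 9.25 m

Target golden ratio ≈ 1.618.
A: 1.630 (Δ0.012)  B: 1.311 (Δ0.307)  C: 1.481 (Δ0.137)  D: 1.376 (Δ0.242)

A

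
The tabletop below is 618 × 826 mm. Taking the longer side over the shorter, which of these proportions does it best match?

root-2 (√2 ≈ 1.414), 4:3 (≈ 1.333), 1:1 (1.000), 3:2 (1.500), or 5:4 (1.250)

Ratio = 826 / 618 ≈ 1.337.
Distances: root-2 1.414 (Δ 0.077); 4:3 1.333 (Δ 0.004); 1:1 1.000 (Δ 0.337); 3:2 1.500 (Δ 0.163); 5:4 1.250 (Δ 0.087).

4:3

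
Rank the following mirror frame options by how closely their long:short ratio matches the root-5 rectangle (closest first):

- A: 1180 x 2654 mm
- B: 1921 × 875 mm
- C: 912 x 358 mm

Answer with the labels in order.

A: 2654/1180 ≈ 2.249 → |2.249 − 2.236| = 0.013
B: 1921/875 ≈ 2.195 → |2.195 − 2.236| = 0.041
C: 912/358 ≈ 2.547 → |2.547 − 2.236| = 0.311

A, B, C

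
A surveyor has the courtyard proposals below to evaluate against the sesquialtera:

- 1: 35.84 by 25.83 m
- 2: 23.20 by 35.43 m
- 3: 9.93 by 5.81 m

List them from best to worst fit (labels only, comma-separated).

2, 1, 3

1: 35.84/25.83 ≈ 1.388 → |1.388 − 1.500| = 0.112
2: 35.43/23.20 ≈ 1.527 → |1.527 − 1.500| = 0.027
3: 9.93/5.81 ≈ 1.709 → |1.709 − 1.500| = 0.209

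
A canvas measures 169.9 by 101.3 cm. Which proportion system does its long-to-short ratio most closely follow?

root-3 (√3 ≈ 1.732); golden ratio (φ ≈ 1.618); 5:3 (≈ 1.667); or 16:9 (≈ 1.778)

5:3

Ratio = 169.9 / 101.3 ≈ 1.677.
Distances: root-3 1.732 (Δ 0.055); golden ratio 1.618 (Δ 0.059); 5:3 1.667 (Δ 0.010); 16:9 1.778 (Δ 0.101).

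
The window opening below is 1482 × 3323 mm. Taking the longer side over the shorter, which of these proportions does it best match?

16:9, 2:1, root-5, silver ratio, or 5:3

root-5

Ratio = 3323 / 1482 ≈ 2.242.
Distances: 16:9 1.778 (Δ 0.464); 2:1 2.000 (Δ 0.242); root-5 2.236 (Δ 0.006); silver ratio 2.414 (Δ 0.172); 5:3 1.667 (Δ 0.575).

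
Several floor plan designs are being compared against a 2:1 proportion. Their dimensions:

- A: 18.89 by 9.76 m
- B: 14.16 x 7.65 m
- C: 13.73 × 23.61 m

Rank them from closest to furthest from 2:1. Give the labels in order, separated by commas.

A, B, C

Ratios: A = 18.89 / 9.76 ≈ 1.935; B = 14.16 / 7.65 ≈ 1.851; C = 23.61 / 13.73 ≈ 1.720.
|Δ from 2.000|: A 0.065; B 0.149; C 0.280.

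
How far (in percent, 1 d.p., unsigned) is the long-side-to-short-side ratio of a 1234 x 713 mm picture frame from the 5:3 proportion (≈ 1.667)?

3.8%

Ratio = 1234 / 713 ≈ 1.7307.
Ideal 5:3 ≈ 1.6667. |1.7307 − 1.6667| / 1.6667 ≈ 3.84% → 3.8%.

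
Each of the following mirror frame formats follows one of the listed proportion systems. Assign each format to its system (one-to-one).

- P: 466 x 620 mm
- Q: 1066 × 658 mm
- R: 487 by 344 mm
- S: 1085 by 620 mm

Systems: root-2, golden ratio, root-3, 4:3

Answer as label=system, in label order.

P=4:3, Q=golden ratio, R=root-2, S=root-3

Ratios: P ≈ 1.330; Q ≈ 1.620; R ≈ 1.416; S ≈ 1.750.
Targets: root-2 ≈ 1.414; golden ratio ≈ 1.618; root-3 ≈ 1.732; 4:3 ≈ 1.333.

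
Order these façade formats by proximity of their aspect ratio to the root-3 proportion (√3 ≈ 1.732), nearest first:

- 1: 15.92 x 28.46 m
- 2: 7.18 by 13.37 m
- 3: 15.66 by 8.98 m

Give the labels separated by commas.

1: 28.46/15.92 ≈ 1.788 → |1.788 − 1.732| = 0.056
2: 13.37/7.18 ≈ 1.862 → |1.862 − 1.732| = 0.130
3: 15.66/8.98 ≈ 1.744 → |1.744 − 1.732| = 0.012

3, 1, 2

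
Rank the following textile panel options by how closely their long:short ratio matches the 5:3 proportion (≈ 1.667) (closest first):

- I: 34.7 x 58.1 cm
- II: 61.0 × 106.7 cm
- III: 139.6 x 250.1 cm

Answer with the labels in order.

I, II, III

I: 58.1/34.7 ≈ 1.674 → |1.674 − 1.667| = 0.007
II: 106.7/61.0 ≈ 1.749 → |1.749 − 1.667| = 0.082
III: 250.1/139.6 ≈ 1.792 → |1.792 − 1.667| = 0.125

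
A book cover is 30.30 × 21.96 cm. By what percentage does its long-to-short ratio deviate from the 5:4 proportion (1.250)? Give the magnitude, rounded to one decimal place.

Ratio = 30.30 / 21.96 ≈ 1.3798.
Ideal 5:4 = 1.2500. |1.3798 − 1.2500| / 1.2500 ≈ 10.38% → 10.4%.

10.4%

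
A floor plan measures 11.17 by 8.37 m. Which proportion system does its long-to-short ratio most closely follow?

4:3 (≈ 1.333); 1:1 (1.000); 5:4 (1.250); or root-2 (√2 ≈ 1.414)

11.17/8.37 ≈ 1.335. Nearest candidates are 4:3 (1.333, off by 0.002) and root-2 (1.414, off by 0.079).

4:3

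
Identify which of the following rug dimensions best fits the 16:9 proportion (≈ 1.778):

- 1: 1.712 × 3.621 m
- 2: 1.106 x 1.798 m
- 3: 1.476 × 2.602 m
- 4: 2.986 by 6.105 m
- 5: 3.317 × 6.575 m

3

Target 16:9 ≈ 1.778.
1: 2.115 (Δ0.337)  2: 1.626 (Δ0.152)  3: 1.763 (Δ0.015)  4: 2.045 (Δ0.267)  5: 1.982 (Δ0.204)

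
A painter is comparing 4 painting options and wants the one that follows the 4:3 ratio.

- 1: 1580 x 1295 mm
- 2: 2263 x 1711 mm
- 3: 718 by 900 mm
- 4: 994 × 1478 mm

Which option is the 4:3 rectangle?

Ratios (long/short): 1 ≈ 1.220; 2 ≈ 1.323; 3 ≈ 1.253; 4 ≈ 1.487.
4:3 ≈ 1.333; option 2 is nearest (Δ 0.010).

2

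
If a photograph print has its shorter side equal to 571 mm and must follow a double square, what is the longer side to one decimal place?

2:1 = 2.00000.
Longer side = 571 × 2.00000 ≈ 1142.000 → 1142.0 mm.

1142.0 mm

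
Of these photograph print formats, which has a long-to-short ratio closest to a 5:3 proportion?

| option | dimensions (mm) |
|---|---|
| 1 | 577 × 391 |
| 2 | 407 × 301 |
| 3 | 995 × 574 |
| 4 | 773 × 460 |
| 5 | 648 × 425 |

Ratios (long/short): 1 ≈ 1.476; 2 ≈ 1.352; 3 ≈ 1.733; 4 ≈ 1.680; 5 ≈ 1.525.
5:3 ≈ 1.667; option 4 is nearest (Δ 0.013).

4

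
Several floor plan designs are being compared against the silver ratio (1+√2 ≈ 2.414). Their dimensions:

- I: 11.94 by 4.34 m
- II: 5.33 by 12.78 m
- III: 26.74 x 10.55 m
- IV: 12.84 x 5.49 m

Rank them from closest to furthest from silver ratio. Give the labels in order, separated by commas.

Ratios: I = 11.94 / 4.34 ≈ 2.751; II = 12.78 / 5.33 ≈ 2.398; III = 26.74 / 10.55 ≈ 2.535; IV = 12.84 / 5.49 ≈ 2.339.
|Δ from 2.414|: I 0.337; II 0.016; III 0.121; IV 0.075.

II, IV, III, I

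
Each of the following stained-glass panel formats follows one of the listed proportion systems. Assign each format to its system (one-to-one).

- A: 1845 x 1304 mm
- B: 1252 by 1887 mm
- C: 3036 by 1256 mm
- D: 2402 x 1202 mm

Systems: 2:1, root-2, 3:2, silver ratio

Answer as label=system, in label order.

A = 1845/1304 ≈ 1.415 → root-2 (1.414)
B = 1887/1252 ≈ 1.507 → 3:2 (1.500)
C = 3036/1256 ≈ 2.417 → silver ratio (2.414)
D = 2402/1202 ≈ 1.998 → 2:1 (2.000)

A=root-2, B=3:2, C=silver ratio, D=2:1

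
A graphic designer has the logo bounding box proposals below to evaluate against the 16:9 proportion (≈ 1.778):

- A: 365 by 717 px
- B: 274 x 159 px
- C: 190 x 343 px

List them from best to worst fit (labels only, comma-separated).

C, B, A

A: 717/365 ≈ 1.964 → |1.964 − 1.778| = 0.186
B: 274/159 ≈ 1.723 → |1.723 − 1.778| = 0.055
C: 343/190 ≈ 1.805 → |1.805 − 1.778| = 0.027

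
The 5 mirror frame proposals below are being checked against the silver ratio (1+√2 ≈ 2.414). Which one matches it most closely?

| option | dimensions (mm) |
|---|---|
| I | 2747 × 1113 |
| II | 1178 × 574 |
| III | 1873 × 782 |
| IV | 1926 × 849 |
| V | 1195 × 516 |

Ratios (long/short): I ≈ 2.468; II ≈ 2.052; III ≈ 2.395; IV ≈ 2.269; V ≈ 2.316.
silver ratio ≈ 2.414; option III is nearest (Δ 0.019).

III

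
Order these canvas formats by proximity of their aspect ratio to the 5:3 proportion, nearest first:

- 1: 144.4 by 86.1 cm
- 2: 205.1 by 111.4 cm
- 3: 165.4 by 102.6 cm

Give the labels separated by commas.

1, 3, 2

1: 144.4/86.1 ≈ 1.677 → |1.677 − 1.667| = 0.010
2: 205.1/111.4 ≈ 1.841 → |1.841 − 1.667| = 0.174
3: 165.4/102.6 ≈ 1.612 → |1.612 − 1.667| = 0.055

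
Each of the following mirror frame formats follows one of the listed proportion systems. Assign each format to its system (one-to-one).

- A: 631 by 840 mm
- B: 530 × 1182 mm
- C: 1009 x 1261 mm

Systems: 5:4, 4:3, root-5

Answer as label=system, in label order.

A=4:3, B=root-5, C=5:4

A = 840/631 ≈ 1.331 → 4:3 (1.333)
B = 1182/530 ≈ 2.230 → root-5 (2.236)
C = 1261/1009 ≈ 1.250 → 5:4 (1.250)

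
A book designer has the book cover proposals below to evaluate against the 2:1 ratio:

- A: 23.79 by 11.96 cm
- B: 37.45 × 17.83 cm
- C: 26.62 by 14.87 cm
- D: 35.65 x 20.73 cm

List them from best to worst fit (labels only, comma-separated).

A, B, C, D

A: 23.79/11.96 ≈ 1.989 → |1.989 − 2.000| = 0.011
B: 37.45/17.83 ≈ 2.100 → |2.100 − 2.000| = 0.100
C: 26.62/14.87 ≈ 1.790 → |1.790 − 2.000| = 0.210
D: 35.65/20.73 ≈ 1.720 → |1.720 − 2.000| = 0.280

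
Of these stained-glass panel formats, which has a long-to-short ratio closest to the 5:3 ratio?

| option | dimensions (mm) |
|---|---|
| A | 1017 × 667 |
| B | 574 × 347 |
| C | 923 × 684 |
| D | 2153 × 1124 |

Ratios (long/short): A ≈ 1.525; B ≈ 1.654; C ≈ 1.349; D ≈ 1.915.
5:3 ≈ 1.667; option B is nearest (Δ 0.013).

B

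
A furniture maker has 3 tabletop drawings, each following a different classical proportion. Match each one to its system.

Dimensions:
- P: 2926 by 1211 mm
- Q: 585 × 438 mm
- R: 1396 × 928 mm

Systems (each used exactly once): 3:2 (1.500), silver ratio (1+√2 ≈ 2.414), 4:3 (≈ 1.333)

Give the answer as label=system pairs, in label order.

P = 2926/1211 ≈ 2.416 → silver ratio (2.414)
Q = 585/438 ≈ 1.336 → 4:3 (1.333)
R = 1396/928 ≈ 1.504 → 3:2 (1.500)

P=silver ratio, Q=4:3, R=3:2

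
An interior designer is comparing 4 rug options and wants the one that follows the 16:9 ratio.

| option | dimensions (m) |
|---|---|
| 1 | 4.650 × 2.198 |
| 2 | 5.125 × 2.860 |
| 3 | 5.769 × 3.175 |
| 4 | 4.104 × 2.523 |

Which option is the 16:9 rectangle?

Target 16:9 ≈ 1.778.
1: 2.116 (Δ0.338)  2: 1.792 (Δ0.014)  3: 1.817 (Δ0.039)  4: 1.627 (Δ0.151)

2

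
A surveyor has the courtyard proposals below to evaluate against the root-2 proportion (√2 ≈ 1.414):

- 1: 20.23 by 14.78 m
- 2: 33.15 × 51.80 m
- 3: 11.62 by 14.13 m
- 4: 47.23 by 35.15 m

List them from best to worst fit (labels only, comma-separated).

1: 20.23/14.78 ≈ 1.369 → |1.369 − 1.414| = 0.045
2: 51.80/33.15 ≈ 1.563 → |1.563 − 1.414| = 0.149
3: 14.13/11.62 ≈ 1.216 → |1.216 − 1.414| = 0.198
4: 47.23/35.15 ≈ 1.344 → |1.344 − 1.414| = 0.070

1, 4, 2, 3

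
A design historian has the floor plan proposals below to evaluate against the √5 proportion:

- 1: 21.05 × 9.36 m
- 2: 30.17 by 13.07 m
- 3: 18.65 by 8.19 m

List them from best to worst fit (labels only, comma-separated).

1, 3, 2

Ratios: 1 = 21.05 / 9.36 ≈ 2.249; 2 = 30.17 / 13.07 ≈ 2.308; 3 = 18.65 / 8.19 ≈ 2.277.
|Δ from 2.236|: 1 0.013; 2 0.072; 3 0.041.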